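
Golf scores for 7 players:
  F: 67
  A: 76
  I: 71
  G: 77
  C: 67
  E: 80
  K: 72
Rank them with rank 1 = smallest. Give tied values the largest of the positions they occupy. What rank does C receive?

2

Sorted (ascending): 67, 67, 71, 72, 76, 77, 80
The 2 values of 67 occupy positions 1–2 → each gets rank 2.
C has value 67 → rank 2.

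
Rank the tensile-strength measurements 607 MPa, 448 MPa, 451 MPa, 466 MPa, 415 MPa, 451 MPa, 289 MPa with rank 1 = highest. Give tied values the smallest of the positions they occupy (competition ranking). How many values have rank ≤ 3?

4

Sorted (descending): 607, 466, 451, 451, 448, 415, 289
The 2 values of 451 occupy positions 3–4 → each gets rank 3.
Ranks ≤ 3: {1, 2, 3, 3} → 4 values.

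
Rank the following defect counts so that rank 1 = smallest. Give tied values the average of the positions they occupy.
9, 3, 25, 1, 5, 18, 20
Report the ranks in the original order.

4, 2, 7, 1, 3, 5, 6

Sorted (ascending): 1, 3, 5, 9, 18, 20, 25
No ties — each value takes its position as its rank.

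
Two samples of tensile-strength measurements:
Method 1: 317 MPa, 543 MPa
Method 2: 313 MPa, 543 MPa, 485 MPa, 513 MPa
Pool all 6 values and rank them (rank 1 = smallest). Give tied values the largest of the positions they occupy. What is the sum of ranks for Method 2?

Sorted (ascending): 313, 317, 485, 513, 543, 543
The 2 values of 543 occupy positions 5–6 → each gets rank 6.
Method 2 values → pooled ranks: 313→1, 543→6, 485→3, 513→4
Rank sum = 1 + 6 + 3 + 4 = 14

14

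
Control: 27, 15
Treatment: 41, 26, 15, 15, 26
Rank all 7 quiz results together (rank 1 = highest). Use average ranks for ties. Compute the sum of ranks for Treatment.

20

Sorted (descending): 41, 27, 26, 26, 15, 15, 15
The 2 values of 26 occupy positions 3–4 → average rank (3+4)/2 = 3.5.
The 3 values of 15 occupy positions 5–7 → average rank 6.
Treatment values → pooled ranks: 41→1, 26→3.5, 15→6, 15→6, 26→3.5
Rank sum = 1 + 3.5 + 6 + 6 + 3.5 = 20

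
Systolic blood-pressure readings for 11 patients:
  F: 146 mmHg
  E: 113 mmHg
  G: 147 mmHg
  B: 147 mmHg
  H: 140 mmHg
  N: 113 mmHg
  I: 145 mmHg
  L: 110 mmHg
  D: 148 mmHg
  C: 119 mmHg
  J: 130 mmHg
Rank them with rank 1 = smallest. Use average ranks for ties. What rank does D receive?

11

Sorted (ascending): 110, 113, 113, 119, 130, 140, 145, 146, 147, 147, 148
The 2 values of 113 occupy positions 2–3 → average rank (2+3)/2 = 2.5.
The 2 values of 147 occupy positions 9–10 → average rank (9+10)/2 = 9.5.
D has value 148 mmHg → rank 11.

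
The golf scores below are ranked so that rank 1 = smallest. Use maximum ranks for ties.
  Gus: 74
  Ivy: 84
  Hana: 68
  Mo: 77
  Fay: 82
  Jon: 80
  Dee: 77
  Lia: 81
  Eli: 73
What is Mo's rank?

5

Sorted (ascending): 68, 73, 74, 77, 77, 80, 81, 82, 84
The 2 values of 77 occupy positions 4–5 → each gets rank 5.
Mo has value 77 → rank 5.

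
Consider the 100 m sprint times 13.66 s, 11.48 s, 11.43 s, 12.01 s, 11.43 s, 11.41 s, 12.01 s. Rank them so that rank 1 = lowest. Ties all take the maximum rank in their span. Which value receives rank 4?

Sorted (ascending): 11.41, 11.43, 11.43, 11.48, 12.01, 12.01, 13.66
The 2 values of 11.43 occupy positions 2–3 → each gets rank 3.
The 2 values of 12.01 occupy positions 5–6 → each gets rank 6.
Rank 4 → value 11.48.

11.48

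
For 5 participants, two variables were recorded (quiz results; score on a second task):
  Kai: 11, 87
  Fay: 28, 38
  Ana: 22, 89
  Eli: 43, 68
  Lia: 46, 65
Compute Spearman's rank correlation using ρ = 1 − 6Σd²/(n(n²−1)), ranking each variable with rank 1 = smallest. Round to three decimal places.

-0.600

Ranks of variable 1: 1, 3, 2, 4, 5
Ranks of variable 2: 4, 1, 5, 3, 2
d = r₁ − r₂: -3, 2, -3, 1, 3
d²: 9, 4, 9, 1, 9; Σd² = 32
ρ = 1 − 6·32/(5·24) = 1 − 192/120 = -0.600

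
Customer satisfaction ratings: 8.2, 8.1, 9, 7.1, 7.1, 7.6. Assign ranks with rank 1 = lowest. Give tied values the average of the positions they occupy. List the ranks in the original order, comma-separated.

Sorted (ascending): 7.1, 7.1, 7.6, 8.1, 8.2, 9
The 2 values of 7.1 occupy positions 1–2 → average rank (1+2)/2 = 1.5.

5, 4, 6, 1.5, 1.5, 3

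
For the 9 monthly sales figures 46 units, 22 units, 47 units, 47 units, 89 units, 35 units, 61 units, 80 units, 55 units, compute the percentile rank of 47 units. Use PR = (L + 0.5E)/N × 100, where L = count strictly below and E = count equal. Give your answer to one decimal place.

N = 9.
Strictly below 47: 3. Equal to 47: 2.
PR = (3 + 0.5·2)/9 × 100 = 44.4

44.4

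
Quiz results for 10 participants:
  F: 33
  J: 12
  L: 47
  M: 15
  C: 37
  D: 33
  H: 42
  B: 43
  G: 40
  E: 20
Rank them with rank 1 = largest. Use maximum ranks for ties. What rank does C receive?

Sorted (descending): 47, 43, 42, 40, 37, 33, 33, 20, 15, 12
The 2 values of 33 occupy positions 6–7 → each gets rank 7.
C has value 37 → rank 5.

5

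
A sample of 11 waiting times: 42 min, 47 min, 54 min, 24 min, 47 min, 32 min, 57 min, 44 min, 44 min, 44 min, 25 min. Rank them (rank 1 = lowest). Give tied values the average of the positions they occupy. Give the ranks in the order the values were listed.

4, 8.5, 10, 1, 8.5, 3, 11, 6, 6, 6, 2

Sorted (ascending): 24, 25, 32, 42, 44, 44, 44, 47, 47, 54, 57
The 3 values of 44 occupy positions 5–7 → average rank 6.
The 2 values of 47 occupy positions 8–9 → average rank (8+9)/2 = 8.5.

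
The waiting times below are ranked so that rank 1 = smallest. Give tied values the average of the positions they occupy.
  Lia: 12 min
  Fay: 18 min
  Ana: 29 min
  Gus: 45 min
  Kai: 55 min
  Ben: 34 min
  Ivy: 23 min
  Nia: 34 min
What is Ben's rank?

5.5

Sorted (ascending): 12, 18, 23, 29, 34, 34, 45, 55
The 2 values of 34 occupy positions 5–6 → average rank (5+6)/2 = 5.5.
Ben has value 34 min → rank 5.5.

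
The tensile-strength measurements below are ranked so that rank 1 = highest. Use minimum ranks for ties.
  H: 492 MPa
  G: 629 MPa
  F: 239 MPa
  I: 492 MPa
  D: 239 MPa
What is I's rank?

Sorted (descending): 629, 492, 492, 239, 239
The 2 values of 492 occupy positions 2–3 → each gets rank 2.
The 2 values of 239 occupy positions 4–5 → each gets rank 4.
I has value 492 MPa → rank 2.

2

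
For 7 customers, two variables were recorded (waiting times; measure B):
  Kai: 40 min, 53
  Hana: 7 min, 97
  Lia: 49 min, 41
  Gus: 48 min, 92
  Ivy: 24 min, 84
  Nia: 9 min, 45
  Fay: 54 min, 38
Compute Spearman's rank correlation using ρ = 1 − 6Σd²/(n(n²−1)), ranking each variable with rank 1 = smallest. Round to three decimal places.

Ranks of variable 1: 4, 1, 6, 5, 3, 2, 7
Ranks of variable 2: 4, 7, 2, 6, 5, 3, 1
d = r₁ − r₂: 0, -6, 4, -1, -2, -1, 6
d²: 0, 36, 16, 1, 4, 1, 36; Σd² = 94
ρ = 1 − 6·94/(7·48) = 1 − 564/336 = -0.679

-0.679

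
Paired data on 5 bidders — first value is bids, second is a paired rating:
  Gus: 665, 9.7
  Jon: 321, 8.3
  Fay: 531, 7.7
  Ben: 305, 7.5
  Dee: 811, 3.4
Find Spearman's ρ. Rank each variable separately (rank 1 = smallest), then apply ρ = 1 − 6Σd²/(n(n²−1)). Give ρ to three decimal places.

Ranks of variable 1: 4, 2, 3, 1, 5
Ranks of variable 2: 5, 4, 3, 2, 1
d = r₁ − r₂: -1, -2, 0, -1, 4
d²: 1, 4, 0, 1, 16; Σd² = 22
ρ = 1 − 6·22/(5·24) = 1 − 132/120 = -0.100

-0.100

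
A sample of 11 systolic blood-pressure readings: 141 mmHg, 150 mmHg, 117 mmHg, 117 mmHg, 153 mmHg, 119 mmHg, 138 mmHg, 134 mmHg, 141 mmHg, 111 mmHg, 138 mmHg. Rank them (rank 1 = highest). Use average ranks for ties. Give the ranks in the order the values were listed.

3.5, 2, 9.5, 9.5, 1, 8, 5.5, 7, 3.5, 11, 5.5

Sorted (descending): 153, 150, 141, 141, 138, 138, 134, 119, 117, 117, 111
The 2 values of 141 occupy positions 3–4 → average rank (3+4)/2 = 3.5.
The 2 values of 138 occupy positions 5–6 → average rank (5+6)/2 = 5.5.
The 2 values of 117 occupy positions 9–10 → average rank (9+10)/2 = 9.5.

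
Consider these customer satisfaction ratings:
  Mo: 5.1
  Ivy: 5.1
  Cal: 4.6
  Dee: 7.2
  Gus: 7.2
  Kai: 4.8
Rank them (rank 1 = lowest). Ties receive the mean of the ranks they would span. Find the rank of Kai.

2

Sorted (ascending): 4.6, 4.8, 5.1, 5.1, 7.2, 7.2
The 2 values of 5.1 occupy positions 3–4 → average rank (3+4)/2 = 3.5.
The 2 values of 7.2 occupy positions 5–6 → average rank (5+6)/2 = 5.5.
Kai has value 4.8 → rank 2.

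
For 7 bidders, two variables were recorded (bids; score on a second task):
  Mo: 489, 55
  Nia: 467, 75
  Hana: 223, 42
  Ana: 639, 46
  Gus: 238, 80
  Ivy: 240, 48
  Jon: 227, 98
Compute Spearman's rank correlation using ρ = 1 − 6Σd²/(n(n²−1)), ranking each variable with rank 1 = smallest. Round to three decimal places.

-0.143

Ranks of variable 1: 6, 5, 1, 7, 3, 4, 2
Ranks of variable 2: 4, 5, 1, 2, 6, 3, 7
d = r₁ − r₂: 2, 0, 0, 5, -3, 1, -5
d²: 4, 0, 0, 25, 9, 1, 25; Σd² = 64
ρ = 1 − 6·64/(7·48) = 1 − 384/336 = -0.143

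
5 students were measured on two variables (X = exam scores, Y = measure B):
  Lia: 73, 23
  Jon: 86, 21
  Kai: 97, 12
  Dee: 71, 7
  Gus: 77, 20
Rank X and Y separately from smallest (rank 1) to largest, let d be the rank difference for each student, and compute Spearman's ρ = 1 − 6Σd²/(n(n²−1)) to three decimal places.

Ranks of variable 1: 2, 4, 5, 1, 3
Ranks of variable 2: 5, 4, 2, 1, 3
d = r₁ − r₂: -3, 0, 3, 0, 0
d²: 9, 0, 9, 0, 0; Σd² = 18
ρ = 1 − 6·18/(5·24) = 1 − 108/120 = 0.100

0.100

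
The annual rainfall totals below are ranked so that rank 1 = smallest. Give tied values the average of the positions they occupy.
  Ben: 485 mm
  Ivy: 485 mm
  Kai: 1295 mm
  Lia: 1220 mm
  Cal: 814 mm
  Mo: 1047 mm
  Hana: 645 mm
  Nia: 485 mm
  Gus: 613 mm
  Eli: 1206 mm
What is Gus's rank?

4

Sorted (ascending): 485, 485, 485, 613, 645, 814, 1047, 1206, 1220, 1295
The 3 values of 485 occupy positions 1–3 → average rank 2.
Gus has value 613 mm → rank 4.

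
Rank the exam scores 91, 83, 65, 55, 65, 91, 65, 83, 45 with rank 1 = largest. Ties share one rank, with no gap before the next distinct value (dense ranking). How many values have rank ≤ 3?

Sorted (descending): 91, 91, 83, 83, 65, 65, 65, 55, 45
The 2 values of 91 share dense rank 1.
The 2 values of 83 share dense rank 2.
The 3 values of 65 share dense rank 3.
Remaining distinct values take the next consecutive integers.
Ranks ≤ 3: {1, 1, 2, 2, 3, 3, 3} → 7 values.

7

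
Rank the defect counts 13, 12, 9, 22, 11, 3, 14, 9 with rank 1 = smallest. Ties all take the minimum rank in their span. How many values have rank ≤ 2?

3

Sorted (ascending): 3, 9, 9, 11, 12, 13, 14, 22
The 2 values of 9 occupy positions 2–3 → each gets rank 2.
Ranks ≤ 2: {1, 2, 2} → 3 values.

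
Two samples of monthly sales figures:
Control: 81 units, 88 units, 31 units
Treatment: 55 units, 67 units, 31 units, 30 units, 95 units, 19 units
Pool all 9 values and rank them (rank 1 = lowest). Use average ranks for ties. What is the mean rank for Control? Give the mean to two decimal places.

6.17

Sorted (ascending): 19, 30, 31, 31, 55, 67, 81, 88, 95
The 2 values of 31 occupy positions 3–4 → average rank (3+4)/2 = 3.5.
Control values → pooled ranks: 81→7, 88→8, 31→3.5
Mean rank = (7 + 8 + 3.5) / 3 = 6.17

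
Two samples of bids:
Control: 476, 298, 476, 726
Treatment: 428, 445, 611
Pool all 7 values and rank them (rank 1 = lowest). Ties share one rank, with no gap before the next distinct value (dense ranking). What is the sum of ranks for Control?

15

Sorted (ascending): 298, 428, 445, 476, 476, 611, 726
The 2 values of 476 share dense rank 4.
Remaining distinct values take the next consecutive integers.
Control values → pooled ranks: 476→4, 298→1, 476→4, 726→6
Rank sum = 4 + 1 + 4 + 6 = 15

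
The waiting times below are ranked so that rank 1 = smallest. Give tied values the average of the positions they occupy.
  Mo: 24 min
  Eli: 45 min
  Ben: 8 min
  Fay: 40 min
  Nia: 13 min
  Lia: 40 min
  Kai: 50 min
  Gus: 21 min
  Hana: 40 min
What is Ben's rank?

Sorted (ascending): 8, 13, 21, 24, 40, 40, 40, 45, 50
The 3 values of 40 occupy positions 5–7 → average rank 6.
Ben has value 8 min → rank 1.

1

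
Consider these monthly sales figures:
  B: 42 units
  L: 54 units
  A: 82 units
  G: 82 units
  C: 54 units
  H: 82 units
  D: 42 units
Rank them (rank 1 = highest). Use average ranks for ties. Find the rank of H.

Sorted (descending): 82, 82, 82, 54, 54, 42, 42
The 3 values of 82 occupy positions 1–3 → average rank 2.
The 2 values of 54 occupy positions 4–5 → average rank (4+5)/2 = 4.5.
The 2 values of 42 occupy positions 6–7 → average rank (6+7)/2 = 6.5.
H has value 82 units → rank 2.

2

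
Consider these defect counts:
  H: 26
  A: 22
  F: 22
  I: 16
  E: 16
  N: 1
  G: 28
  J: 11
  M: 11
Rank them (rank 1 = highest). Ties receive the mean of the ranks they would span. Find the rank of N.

Sorted (descending): 28, 26, 22, 22, 16, 16, 11, 11, 1
The 2 values of 22 occupy positions 3–4 → average rank (3+4)/2 = 3.5.
The 2 values of 16 occupy positions 5–6 → average rank (5+6)/2 = 5.5.
The 2 values of 11 occupy positions 7–8 → average rank (7+8)/2 = 7.5.
N has value 1 → rank 9.

9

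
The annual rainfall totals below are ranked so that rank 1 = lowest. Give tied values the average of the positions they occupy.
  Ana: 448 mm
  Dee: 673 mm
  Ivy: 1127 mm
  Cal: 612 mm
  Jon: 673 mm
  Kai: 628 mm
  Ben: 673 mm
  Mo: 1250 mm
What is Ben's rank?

5

Sorted (ascending): 448, 612, 628, 673, 673, 673, 1127, 1250
The 3 values of 673 occupy positions 4–6 → average rank 5.
Ben has value 673 mm → rank 5.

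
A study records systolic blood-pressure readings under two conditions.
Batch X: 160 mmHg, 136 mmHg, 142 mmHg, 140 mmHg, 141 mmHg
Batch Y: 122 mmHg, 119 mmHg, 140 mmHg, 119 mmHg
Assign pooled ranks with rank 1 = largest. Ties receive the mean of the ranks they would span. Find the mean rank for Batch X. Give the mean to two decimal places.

3.30

Sorted (descending): 160, 142, 141, 140, 140, 136, 122, 119, 119
The 2 values of 140 occupy positions 4–5 → average rank (4+5)/2 = 4.5.
The 2 values of 119 occupy positions 8–9 → average rank (8+9)/2 = 8.5.
Batch X values → pooled ranks: 160→1, 136→6, 142→2, 140→4.5, 141→3
Mean rank = (1 + 6 + 2 + 4.5 + 3) / 5 = 3.30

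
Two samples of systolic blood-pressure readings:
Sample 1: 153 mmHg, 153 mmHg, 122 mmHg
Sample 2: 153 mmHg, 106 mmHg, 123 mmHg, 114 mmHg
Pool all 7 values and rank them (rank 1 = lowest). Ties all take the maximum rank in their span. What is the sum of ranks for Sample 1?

17

Sorted (ascending): 106, 114, 122, 123, 153, 153, 153
The 3 values of 153 occupy positions 5–7 → each gets rank 7.
Sample 1 values → pooled ranks: 153→7, 153→7, 122→3
Rank sum = 7 + 7 + 3 = 17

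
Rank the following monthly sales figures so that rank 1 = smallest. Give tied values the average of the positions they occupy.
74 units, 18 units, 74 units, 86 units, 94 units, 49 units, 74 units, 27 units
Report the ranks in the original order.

Sorted (ascending): 18, 27, 49, 74, 74, 74, 86, 94
The 3 values of 74 occupy positions 4–6 → average rank 5.

5, 1, 5, 7, 8, 3, 5, 2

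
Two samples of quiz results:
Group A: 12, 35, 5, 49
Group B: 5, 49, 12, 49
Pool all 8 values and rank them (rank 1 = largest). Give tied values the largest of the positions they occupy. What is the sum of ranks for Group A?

Sorted (descending): 49, 49, 49, 35, 12, 12, 5, 5
The 3 values of 49 occupy positions 1–3 → each gets rank 3.
The 2 values of 12 occupy positions 5–6 → each gets rank 6.
The 2 values of 5 occupy positions 7–8 → each gets rank 8.
Group A values → pooled ranks: 12→6, 35→4, 5→8, 49→3
Rank sum = 6 + 4 + 8 + 3 = 21

21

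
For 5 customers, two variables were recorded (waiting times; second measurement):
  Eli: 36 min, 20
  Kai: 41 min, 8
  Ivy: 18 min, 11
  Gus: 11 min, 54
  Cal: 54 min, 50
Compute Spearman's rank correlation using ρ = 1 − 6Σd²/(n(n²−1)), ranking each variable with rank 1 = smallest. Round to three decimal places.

-0.300

Ranks of variable 1: 3, 4, 2, 1, 5
Ranks of variable 2: 3, 1, 2, 5, 4
d = r₁ − r₂: 0, 3, 0, -4, 1
d²: 0, 9, 0, 16, 1; Σd² = 26
ρ = 1 − 6·26/(5·24) = 1 − 156/120 = -0.300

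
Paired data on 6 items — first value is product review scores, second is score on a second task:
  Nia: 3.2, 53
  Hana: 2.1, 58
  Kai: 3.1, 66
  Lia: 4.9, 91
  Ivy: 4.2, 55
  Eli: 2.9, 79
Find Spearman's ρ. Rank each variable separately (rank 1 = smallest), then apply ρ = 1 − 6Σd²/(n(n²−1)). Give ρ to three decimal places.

Ranks of variable 1: 4, 1, 3, 6, 5, 2
Ranks of variable 2: 1, 3, 4, 6, 2, 5
d = r₁ − r₂: 3, -2, -1, 0, 3, -3
d²: 9, 4, 1, 0, 9, 9; Σd² = 32
ρ = 1 − 6·32/(6·35) = 1 − 192/210 = 0.086

0.086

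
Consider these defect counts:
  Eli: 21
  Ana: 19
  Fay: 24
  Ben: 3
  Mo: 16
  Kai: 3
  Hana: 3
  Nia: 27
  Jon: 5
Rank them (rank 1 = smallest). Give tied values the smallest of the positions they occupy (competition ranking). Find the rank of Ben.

Sorted (ascending): 3, 3, 3, 5, 16, 19, 21, 24, 27
The 3 values of 3 occupy positions 1–3 → each gets rank 1.
Ben has value 3 → rank 1.

1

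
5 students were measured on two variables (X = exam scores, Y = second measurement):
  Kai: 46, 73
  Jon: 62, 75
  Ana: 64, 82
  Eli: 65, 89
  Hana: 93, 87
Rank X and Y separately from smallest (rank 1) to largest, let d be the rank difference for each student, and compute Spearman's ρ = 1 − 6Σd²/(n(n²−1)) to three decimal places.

0.900

Ranks of variable 1: 1, 2, 3, 4, 5
Ranks of variable 2: 1, 2, 3, 5, 4
d = r₁ − r₂: 0, 0, 0, -1, 1
d²: 0, 0, 0, 1, 1; Σd² = 2
ρ = 1 − 6·2/(5·24) = 1 − 12/120 = 0.900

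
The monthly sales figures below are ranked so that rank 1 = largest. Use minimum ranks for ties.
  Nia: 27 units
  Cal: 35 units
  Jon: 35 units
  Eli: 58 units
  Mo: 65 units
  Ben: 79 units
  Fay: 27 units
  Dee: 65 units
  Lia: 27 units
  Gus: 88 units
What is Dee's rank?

Sorted (descending): 88, 79, 65, 65, 58, 35, 35, 27, 27, 27
The 2 values of 65 occupy positions 3–4 → each gets rank 3.
The 2 values of 35 occupy positions 6–7 → each gets rank 6.
The 3 values of 27 occupy positions 8–10 → each gets rank 8.
Dee has value 65 units → rank 3.

3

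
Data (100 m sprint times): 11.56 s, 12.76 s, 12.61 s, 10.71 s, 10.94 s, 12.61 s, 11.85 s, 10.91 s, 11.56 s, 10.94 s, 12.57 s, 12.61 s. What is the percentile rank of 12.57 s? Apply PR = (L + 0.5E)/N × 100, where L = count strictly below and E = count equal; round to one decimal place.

N = 12.
Strictly below 12.57: 7. Equal to 12.57: 1.
PR = (7 + 0.5·1)/12 × 100 = 62.5

62.5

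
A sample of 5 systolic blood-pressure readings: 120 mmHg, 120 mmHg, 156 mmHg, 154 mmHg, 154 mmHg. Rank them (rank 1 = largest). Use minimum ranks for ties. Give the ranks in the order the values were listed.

Sorted (descending): 156, 154, 154, 120, 120
The 2 values of 154 occupy positions 2–3 → each gets rank 2.
The 2 values of 120 occupy positions 4–5 → each gets rank 4.

4, 4, 1, 2, 2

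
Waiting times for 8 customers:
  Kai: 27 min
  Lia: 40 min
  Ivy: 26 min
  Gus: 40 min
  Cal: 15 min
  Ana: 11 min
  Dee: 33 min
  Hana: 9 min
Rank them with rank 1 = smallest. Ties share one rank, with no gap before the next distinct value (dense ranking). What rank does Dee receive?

6

Sorted (ascending): 9, 11, 15, 26, 27, 33, 40, 40
The 2 values of 40 share dense rank 7.
Remaining distinct values take the next consecutive integers.
Dee has value 33 min → rank 6.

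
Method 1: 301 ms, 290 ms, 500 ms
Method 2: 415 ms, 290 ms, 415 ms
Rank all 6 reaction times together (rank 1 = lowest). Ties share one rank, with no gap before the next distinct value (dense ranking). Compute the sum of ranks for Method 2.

7

Sorted (ascending): 290, 290, 301, 415, 415, 500
The 2 values of 290 share dense rank 1.
The 2 values of 415 share dense rank 3.
Remaining distinct values take the next consecutive integers.
Method 2 values → pooled ranks: 415→3, 290→1, 415→3
Rank sum = 3 + 1 + 3 = 7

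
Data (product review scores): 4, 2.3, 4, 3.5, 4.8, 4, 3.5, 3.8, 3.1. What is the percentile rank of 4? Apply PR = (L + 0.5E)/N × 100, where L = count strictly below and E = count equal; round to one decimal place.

N = 9.
Strictly below 4: 5. Equal to 4: 3.
PR = (5 + 0.5·3)/9 × 100 = 72.2

72.2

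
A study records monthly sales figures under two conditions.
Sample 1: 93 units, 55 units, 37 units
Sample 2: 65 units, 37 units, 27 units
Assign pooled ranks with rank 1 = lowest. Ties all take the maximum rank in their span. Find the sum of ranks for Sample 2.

Sorted (ascending): 27, 37, 37, 55, 65, 93
The 2 values of 37 occupy positions 2–3 → each gets rank 3.
Sample 2 values → pooled ranks: 65→5, 37→3, 27→1
Rank sum = 5 + 3 + 1 = 9

9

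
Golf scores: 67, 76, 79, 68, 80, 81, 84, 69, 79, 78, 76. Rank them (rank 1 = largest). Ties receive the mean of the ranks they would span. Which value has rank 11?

Sorted (descending): 84, 81, 80, 79, 79, 78, 76, 76, 69, 68, 67
The 2 values of 79 occupy positions 4–5 → average rank (4+5)/2 = 4.5.
The 2 values of 76 occupy positions 7–8 → average rank (7+8)/2 = 7.5.
Rank 11 → value 67.

67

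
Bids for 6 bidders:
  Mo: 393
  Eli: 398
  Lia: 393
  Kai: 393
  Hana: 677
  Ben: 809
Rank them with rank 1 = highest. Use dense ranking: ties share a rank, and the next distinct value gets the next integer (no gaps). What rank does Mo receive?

Sorted (descending): 809, 677, 398, 393, 393, 393
The 3 values of 393 share dense rank 4.
Remaining distinct values take the next consecutive integers.
Mo has value 393 → rank 4.

4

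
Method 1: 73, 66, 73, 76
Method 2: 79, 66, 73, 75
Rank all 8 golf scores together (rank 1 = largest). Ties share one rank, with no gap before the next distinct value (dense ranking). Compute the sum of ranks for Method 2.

Sorted (descending): 79, 76, 75, 73, 73, 73, 66, 66
The 3 values of 73 share dense rank 4.
The 2 values of 66 share dense rank 5.
Remaining distinct values take the next consecutive integers.
Method 2 values → pooled ranks: 79→1, 66→5, 73→4, 75→3
Rank sum = 1 + 5 + 4 + 3 = 13

13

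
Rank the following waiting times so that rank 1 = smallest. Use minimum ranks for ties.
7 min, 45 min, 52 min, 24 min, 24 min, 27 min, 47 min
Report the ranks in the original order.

Sorted (ascending): 7, 24, 24, 27, 45, 47, 52
The 2 values of 24 occupy positions 2–3 → each gets rank 2.

1, 5, 7, 2, 2, 4, 6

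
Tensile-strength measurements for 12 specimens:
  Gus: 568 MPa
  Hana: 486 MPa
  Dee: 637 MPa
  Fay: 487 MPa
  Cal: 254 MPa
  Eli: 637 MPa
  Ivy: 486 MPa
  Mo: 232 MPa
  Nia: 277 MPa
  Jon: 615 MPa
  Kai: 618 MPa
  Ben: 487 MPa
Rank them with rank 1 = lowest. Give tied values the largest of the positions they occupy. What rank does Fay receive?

7

Sorted (ascending): 232, 254, 277, 486, 486, 487, 487, 568, 615, 618, 637, 637
The 2 values of 486 occupy positions 4–5 → each gets rank 5.
The 2 values of 487 occupy positions 6–7 → each gets rank 7.
The 2 values of 637 occupy positions 11–12 → each gets rank 12.
Fay has value 487 MPa → rank 7.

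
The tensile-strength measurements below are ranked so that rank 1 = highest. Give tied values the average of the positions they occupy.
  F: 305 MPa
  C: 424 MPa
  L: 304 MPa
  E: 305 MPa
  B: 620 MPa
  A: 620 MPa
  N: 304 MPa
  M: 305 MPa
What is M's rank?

5

Sorted (descending): 620, 620, 424, 305, 305, 305, 304, 304
The 2 values of 620 occupy positions 1–2 → average rank (1+2)/2 = 1.5.
The 3 values of 305 occupy positions 4–6 → average rank 5.
The 2 values of 304 occupy positions 7–8 → average rank (7+8)/2 = 7.5.
M has value 305 MPa → rank 5.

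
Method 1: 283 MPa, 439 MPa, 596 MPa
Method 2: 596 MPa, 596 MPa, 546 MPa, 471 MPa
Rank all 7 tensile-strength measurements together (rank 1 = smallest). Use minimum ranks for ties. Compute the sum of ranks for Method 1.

Sorted (ascending): 283, 439, 471, 546, 596, 596, 596
The 3 values of 596 occupy positions 5–7 → each gets rank 5.
Method 1 values → pooled ranks: 283→1, 439→2, 596→5
Rank sum = 1 + 2 + 5 = 8

8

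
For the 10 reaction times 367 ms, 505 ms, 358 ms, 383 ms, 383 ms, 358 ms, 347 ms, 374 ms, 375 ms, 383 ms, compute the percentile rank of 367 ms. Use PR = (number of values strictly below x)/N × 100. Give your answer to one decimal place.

N = 10.
Strictly below 367: 3. Equal to 367: 1.
PR = 3/10 × 100 = 30.0

30.0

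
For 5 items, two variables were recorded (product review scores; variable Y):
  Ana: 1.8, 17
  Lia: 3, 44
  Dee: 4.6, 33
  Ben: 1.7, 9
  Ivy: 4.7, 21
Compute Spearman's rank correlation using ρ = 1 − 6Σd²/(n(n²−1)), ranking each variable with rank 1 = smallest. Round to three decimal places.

0.600

Ranks of variable 1: 2, 3, 4, 1, 5
Ranks of variable 2: 2, 5, 4, 1, 3
d = r₁ − r₂: 0, -2, 0, 0, 2
d²: 0, 4, 0, 0, 4; Σd² = 8
ρ = 1 − 6·8/(5·24) = 1 − 48/120 = 0.600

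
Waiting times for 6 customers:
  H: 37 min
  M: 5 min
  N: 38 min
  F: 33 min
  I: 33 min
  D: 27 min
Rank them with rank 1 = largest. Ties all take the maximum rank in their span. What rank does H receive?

Sorted (descending): 38, 37, 33, 33, 27, 5
The 2 values of 33 occupy positions 3–4 → each gets rank 4.
H has value 37 min → rank 2.

2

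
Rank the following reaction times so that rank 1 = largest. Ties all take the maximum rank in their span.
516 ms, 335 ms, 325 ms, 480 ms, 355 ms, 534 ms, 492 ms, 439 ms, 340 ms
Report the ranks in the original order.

Sorted (descending): 534, 516, 492, 480, 439, 355, 340, 335, 325
No ties — each value takes its position as its rank.

2, 8, 9, 4, 6, 1, 3, 5, 7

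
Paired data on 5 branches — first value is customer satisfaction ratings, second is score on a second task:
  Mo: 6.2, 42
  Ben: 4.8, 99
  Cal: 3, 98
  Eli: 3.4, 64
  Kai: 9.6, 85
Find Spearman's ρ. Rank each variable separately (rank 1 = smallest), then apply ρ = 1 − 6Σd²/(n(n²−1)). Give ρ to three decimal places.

-0.300

Ranks of variable 1: 4, 3, 1, 2, 5
Ranks of variable 2: 1, 5, 4, 2, 3
d = r₁ − r₂: 3, -2, -3, 0, 2
d²: 9, 4, 9, 0, 4; Σd² = 26
ρ = 1 − 6·26/(5·24) = 1 − 156/120 = -0.300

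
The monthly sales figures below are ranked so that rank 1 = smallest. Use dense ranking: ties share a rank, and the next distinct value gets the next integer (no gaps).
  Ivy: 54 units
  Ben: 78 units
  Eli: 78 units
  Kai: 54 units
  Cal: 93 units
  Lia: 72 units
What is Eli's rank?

Sorted (ascending): 54, 54, 72, 78, 78, 93
The 2 values of 54 share dense rank 1.
The 2 values of 78 share dense rank 3.
Remaining distinct values take the next consecutive integers.
Eli has value 78 units → rank 3.

3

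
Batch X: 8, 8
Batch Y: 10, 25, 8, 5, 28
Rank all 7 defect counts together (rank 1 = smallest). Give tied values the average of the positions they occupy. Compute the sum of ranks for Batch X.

6

Sorted (ascending): 5, 8, 8, 8, 10, 25, 28
The 3 values of 8 occupy positions 2–4 → average rank 3.
Batch X values → pooled ranks: 8→3, 8→3
Rank sum = 3 + 3 = 6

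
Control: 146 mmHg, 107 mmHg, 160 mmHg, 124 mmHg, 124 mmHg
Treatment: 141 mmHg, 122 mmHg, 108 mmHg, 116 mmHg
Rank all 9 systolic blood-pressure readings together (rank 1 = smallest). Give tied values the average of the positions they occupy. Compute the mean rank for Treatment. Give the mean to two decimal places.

4.00

Sorted (ascending): 107, 108, 116, 122, 124, 124, 141, 146, 160
The 2 values of 124 occupy positions 5–6 → average rank (5+6)/2 = 5.5.
Treatment values → pooled ranks: 141→7, 122→4, 108→2, 116→3
Mean rank = (7 + 4 + 2 + 3) / 4 = 4.00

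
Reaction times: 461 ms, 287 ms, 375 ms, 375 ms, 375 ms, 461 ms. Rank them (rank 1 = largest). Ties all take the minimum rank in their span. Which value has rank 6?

Sorted (descending): 461, 461, 375, 375, 375, 287
The 2 values of 461 occupy positions 1–2 → each gets rank 1.
The 3 values of 375 occupy positions 3–5 → each gets rank 3.
Rank 6 → value 287.

287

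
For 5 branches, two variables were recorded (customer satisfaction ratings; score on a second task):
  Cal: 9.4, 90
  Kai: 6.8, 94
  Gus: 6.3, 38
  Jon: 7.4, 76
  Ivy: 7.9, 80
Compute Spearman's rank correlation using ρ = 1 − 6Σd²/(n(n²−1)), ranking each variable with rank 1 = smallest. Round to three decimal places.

Ranks of variable 1: 5, 2, 1, 3, 4
Ranks of variable 2: 4, 5, 1, 2, 3
d = r₁ − r₂: 1, -3, 0, 1, 1
d²: 1, 9, 0, 1, 1; Σd² = 12
ρ = 1 − 6·12/(5·24) = 1 − 72/120 = 0.400

0.400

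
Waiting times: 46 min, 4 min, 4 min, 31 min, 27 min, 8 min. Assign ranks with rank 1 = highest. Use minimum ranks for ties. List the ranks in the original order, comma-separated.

1, 5, 5, 2, 3, 4

Sorted (descending): 46, 31, 27, 8, 4, 4
The 2 values of 4 occupy positions 5–6 → each gets rank 5.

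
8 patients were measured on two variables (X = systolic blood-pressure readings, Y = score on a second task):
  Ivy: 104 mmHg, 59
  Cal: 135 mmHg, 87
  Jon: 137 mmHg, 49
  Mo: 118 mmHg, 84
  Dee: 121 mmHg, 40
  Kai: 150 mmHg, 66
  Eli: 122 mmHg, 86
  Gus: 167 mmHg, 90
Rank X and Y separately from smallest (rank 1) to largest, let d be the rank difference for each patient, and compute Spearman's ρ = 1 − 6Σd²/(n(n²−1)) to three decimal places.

Ranks of variable 1: 1, 5, 6, 2, 3, 7, 4, 8
Ranks of variable 2: 3, 7, 2, 5, 1, 4, 6, 8
d = r₁ − r₂: -2, -2, 4, -3, 2, 3, -2, 0
d²: 4, 4, 16, 9, 4, 9, 4, 0; Σd² = 50
ρ = 1 − 6·50/(8·63) = 1 − 300/504 = 0.405

0.405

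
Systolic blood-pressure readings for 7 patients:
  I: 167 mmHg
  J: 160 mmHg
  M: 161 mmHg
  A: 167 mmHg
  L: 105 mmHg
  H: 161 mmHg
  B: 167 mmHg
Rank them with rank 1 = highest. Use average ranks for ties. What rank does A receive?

2

Sorted (descending): 167, 167, 167, 161, 161, 160, 105
The 3 values of 167 occupy positions 1–3 → average rank 2.
The 2 values of 161 occupy positions 4–5 → average rank (4+5)/2 = 4.5.
A has value 167 mmHg → rank 2.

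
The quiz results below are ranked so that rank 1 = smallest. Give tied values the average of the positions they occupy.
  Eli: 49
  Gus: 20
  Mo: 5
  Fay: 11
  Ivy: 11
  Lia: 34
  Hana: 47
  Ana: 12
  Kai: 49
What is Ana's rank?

4

Sorted (ascending): 5, 11, 11, 12, 20, 34, 47, 49, 49
The 2 values of 11 occupy positions 2–3 → average rank (2+3)/2 = 2.5.
The 2 values of 49 occupy positions 8–9 → average rank (8+9)/2 = 8.5.
Ana has value 12 → rank 4.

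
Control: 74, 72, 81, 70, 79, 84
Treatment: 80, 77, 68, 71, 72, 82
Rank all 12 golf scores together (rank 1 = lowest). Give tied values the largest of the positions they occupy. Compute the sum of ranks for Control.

Sorted (ascending): 68, 70, 71, 72, 72, 74, 77, 79, 80, 81, 82, 84
The 2 values of 72 occupy positions 4–5 → each gets rank 5.
Control values → pooled ranks: 74→6, 72→5, 81→10, 70→2, 79→8, 84→12
Rank sum = 6 + 5 + 10 + 2 + 8 + 12 = 43

43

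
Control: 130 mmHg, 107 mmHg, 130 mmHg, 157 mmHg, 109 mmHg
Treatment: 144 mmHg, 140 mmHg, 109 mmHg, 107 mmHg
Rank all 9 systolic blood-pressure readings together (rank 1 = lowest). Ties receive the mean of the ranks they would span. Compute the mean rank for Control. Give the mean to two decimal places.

Sorted (ascending): 107, 107, 109, 109, 130, 130, 140, 144, 157
The 2 values of 107 occupy positions 1–2 → average rank (1+2)/2 = 1.5.
The 2 values of 109 occupy positions 3–4 → average rank (3+4)/2 = 3.5.
The 2 values of 130 occupy positions 5–6 → average rank (5+6)/2 = 5.5.
Control values → pooled ranks: 130→5.5, 107→1.5, 130→5.5, 157→9, 109→3.5
Mean rank = (5.5 + 1.5 + 5.5 + 9 + 3.5) / 5 = 5.00

5.00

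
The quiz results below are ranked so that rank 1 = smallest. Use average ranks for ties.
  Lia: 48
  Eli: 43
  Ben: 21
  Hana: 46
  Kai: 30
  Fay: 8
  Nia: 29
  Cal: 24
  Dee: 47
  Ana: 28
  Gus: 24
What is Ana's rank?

5

Sorted (ascending): 8, 21, 24, 24, 28, 29, 30, 43, 46, 47, 48
The 2 values of 24 occupy positions 3–4 → average rank (3+4)/2 = 3.5.
Ana has value 28 → rank 5.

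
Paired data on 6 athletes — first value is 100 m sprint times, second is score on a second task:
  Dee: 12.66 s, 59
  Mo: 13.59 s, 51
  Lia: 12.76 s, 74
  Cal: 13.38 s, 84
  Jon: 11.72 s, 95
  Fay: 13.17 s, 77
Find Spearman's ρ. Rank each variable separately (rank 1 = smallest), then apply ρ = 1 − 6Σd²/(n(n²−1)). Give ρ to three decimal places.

-0.429

Ranks of variable 1: 2, 6, 3, 5, 1, 4
Ranks of variable 2: 2, 1, 3, 5, 6, 4
d = r₁ − r₂: 0, 5, 0, 0, -5, 0
d²: 0, 25, 0, 0, 25, 0; Σd² = 50
ρ = 1 − 6·50/(6·35) = 1 − 300/210 = -0.429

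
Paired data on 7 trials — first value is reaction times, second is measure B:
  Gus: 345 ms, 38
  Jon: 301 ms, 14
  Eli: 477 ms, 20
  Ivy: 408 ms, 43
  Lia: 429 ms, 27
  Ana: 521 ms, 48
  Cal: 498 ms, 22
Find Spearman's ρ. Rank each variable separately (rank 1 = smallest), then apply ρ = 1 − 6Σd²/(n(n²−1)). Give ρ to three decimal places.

Ranks of variable 1: 2, 1, 5, 3, 4, 7, 6
Ranks of variable 2: 5, 1, 2, 6, 4, 7, 3
d = r₁ − r₂: -3, 0, 3, -3, 0, 0, 3
d²: 9, 0, 9, 9, 0, 0, 9; Σd² = 36
ρ = 1 − 6·36/(7·48) = 1 − 216/336 = 0.357

0.357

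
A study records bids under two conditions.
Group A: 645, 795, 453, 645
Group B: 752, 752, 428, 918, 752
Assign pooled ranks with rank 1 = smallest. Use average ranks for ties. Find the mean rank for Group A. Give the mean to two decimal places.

Sorted (ascending): 428, 453, 645, 645, 752, 752, 752, 795, 918
The 2 values of 645 occupy positions 3–4 → average rank (3+4)/2 = 3.5.
The 3 values of 752 occupy positions 5–7 → average rank 6.
Group A values → pooled ranks: 645→3.5, 795→8, 453→2, 645→3.5
Mean rank = (3.5 + 8 + 2 + 3.5) / 4 = 4.25

4.25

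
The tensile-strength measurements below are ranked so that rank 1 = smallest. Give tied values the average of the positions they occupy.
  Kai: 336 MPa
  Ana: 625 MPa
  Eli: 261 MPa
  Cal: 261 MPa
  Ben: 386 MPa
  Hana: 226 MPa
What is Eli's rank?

2.5

Sorted (ascending): 226, 261, 261, 336, 386, 625
The 2 values of 261 occupy positions 2–3 → average rank (2+3)/2 = 2.5.
Eli has value 261 MPa → rank 2.5.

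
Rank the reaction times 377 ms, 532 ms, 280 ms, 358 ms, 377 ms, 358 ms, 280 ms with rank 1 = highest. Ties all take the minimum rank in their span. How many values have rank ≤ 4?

5

Sorted (descending): 532, 377, 377, 358, 358, 280, 280
The 2 values of 377 occupy positions 2–3 → each gets rank 2.
The 2 values of 358 occupy positions 4–5 → each gets rank 4.
The 2 values of 280 occupy positions 6–7 → each gets rank 6.
Ranks ≤ 4: {1, 2, 2, 4, 4} → 5 values.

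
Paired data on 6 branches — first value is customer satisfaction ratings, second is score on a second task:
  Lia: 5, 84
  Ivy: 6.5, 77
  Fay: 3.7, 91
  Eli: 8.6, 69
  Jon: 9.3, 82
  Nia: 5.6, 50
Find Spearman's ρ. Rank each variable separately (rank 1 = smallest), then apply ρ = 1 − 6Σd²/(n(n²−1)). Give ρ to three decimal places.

Ranks of variable 1: 2, 4, 1, 5, 6, 3
Ranks of variable 2: 5, 3, 6, 2, 4, 1
d = r₁ − r₂: -3, 1, -5, 3, 2, 2
d²: 9, 1, 25, 9, 4, 4; Σd² = 52
ρ = 1 − 6·52/(6·35) = 1 − 312/210 = -0.486

-0.486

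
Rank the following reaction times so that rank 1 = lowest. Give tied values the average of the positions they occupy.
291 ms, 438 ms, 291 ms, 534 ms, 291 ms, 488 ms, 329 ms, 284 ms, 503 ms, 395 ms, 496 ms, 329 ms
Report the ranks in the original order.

Sorted (ascending): 284, 291, 291, 291, 329, 329, 395, 438, 488, 496, 503, 534
The 3 values of 291 occupy positions 2–4 → average rank 3.
The 2 values of 329 occupy positions 5–6 → average rank (5+6)/2 = 5.5.

3, 8, 3, 12, 3, 9, 5.5, 1, 11, 7, 10, 5.5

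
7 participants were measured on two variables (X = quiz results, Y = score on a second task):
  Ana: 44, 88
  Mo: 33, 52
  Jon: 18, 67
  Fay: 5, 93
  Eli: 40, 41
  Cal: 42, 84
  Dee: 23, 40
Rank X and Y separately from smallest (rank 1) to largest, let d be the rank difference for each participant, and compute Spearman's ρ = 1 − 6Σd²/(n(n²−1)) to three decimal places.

0.000

Ranks of variable 1: 7, 4, 2, 1, 5, 6, 3
Ranks of variable 2: 6, 3, 4, 7, 2, 5, 1
d = r₁ − r₂: 1, 1, -2, -6, 3, 1, 2
d²: 1, 1, 4, 36, 9, 1, 4; Σd² = 56
ρ = 1 − 6·56/(7·48) = 1 − 336/336 = 0.000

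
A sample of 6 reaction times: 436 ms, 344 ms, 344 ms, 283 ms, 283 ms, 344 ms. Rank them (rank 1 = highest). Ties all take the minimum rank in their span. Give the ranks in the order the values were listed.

1, 2, 2, 5, 5, 2

Sorted (descending): 436, 344, 344, 344, 283, 283
The 3 values of 344 occupy positions 2–4 → each gets rank 2.
The 2 values of 283 occupy positions 5–6 → each gets rank 5.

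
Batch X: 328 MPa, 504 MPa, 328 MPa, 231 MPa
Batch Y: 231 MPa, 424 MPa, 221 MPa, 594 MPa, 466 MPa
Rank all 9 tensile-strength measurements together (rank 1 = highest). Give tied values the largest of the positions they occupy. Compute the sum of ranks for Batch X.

22

Sorted (descending): 594, 504, 466, 424, 328, 328, 231, 231, 221
The 2 values of 328 occupy positions 5–6 → each gets rank 6.
The 2 values of 231 occupy positions 7–8 → each gets rank 8.
Batch X values → pooled ranks: 328→6, 504→2, 328→6, 231→8
Rank sum = 6 + 2 + 6 + 8 = 22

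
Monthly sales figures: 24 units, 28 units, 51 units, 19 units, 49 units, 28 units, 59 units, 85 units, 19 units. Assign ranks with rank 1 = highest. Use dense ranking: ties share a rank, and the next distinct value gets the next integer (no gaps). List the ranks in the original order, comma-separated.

Sorted (descending): 85, 59, 51, 49, 28, 28, 24, 19, 19
The 2 values of 28 share dense rank 5.
The 2 values of 19 share dense rank 7.
Remaining distinct values take the next consecutive integers.

6, 5, 3, 7, 4, 5, 2, 1, 7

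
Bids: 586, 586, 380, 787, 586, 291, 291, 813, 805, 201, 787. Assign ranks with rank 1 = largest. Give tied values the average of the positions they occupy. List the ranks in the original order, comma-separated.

6, 6, 8, 3.5, 6, 9.5, 9.5, 1, 2, 11, 3.5

Sorted (descending): 813, 805, 787, 787, 586, 586, 586, 380, 291, 291, 201
The 2 values of 787 occupy positions 3–4 → average rank (3+4)/2 = 3.5.
The 3 values of 586 occupy positions 5–7 → average rank 6.
The 2 values of 291 occupy positions 9–10 → average rank (9+10)/2 = 9.5.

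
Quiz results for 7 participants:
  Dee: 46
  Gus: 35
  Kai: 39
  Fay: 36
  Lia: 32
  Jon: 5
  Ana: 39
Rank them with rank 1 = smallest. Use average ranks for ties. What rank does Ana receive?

Sorted (ascending): 5, 32, 35, 36, 39, 39, 46
The 2 values of 39 occupy positions 5–6 → average rank (5+6)/2 = 5.5.
Ana has value 39 → rank 5.5.

5.5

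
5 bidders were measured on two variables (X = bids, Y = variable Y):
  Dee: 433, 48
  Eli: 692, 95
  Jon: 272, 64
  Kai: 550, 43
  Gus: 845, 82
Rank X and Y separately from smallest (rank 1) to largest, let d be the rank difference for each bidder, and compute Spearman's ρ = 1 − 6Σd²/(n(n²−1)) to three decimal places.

0.500

Ranks of variable 1: 2, 4, 1, 3, 5
Ranks of variable 2: 2, 5, 3, 1, 4
d = r₁ − r₂: 0, -1, -2, 2, 1
d²: 0, 1, 4, 4, 1; Σd² = 10
ρ = 1 − 6·10/(5·24) = 1 − 60/120 = 0.500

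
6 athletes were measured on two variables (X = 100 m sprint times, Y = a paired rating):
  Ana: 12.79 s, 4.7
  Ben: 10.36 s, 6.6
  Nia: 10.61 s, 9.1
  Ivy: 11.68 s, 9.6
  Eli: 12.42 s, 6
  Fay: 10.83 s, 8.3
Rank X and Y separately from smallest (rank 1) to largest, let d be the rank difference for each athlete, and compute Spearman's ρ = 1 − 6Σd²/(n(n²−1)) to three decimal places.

-0.486

Ranks of variable 1: 6, 1, 2, 4, 5, 3
Ranks of variable 2: 1, 3, 5, 6, 2, 4
d = r₁ − r₂: 5, -2, -3, -2, 3, -1
d²: 25, 4, 9, 4, 9, 1; Σd² = 52
ρ = 1 − 6·52/(6·35) = 1 − 312/210 = -0.486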